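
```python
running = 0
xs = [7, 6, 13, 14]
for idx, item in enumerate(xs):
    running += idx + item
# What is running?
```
Trace:
  running=0
  running=7, idx=0, item=7
  running=14, idx=1, item=6
  running=29, idx=2, item=13
  running=46, idx=3, item=14

Final answer: 46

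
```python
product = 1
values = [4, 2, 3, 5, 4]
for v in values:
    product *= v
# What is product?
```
Trace:
  product=1
  product=4, v=4
  product=8, v=2
  product=24, v=3
  product=120, v=5
  product=480, v=4

Final answer: 480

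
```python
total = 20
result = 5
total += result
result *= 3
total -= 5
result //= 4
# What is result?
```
Trace:
  total=20
  total=20, result=5
  total=25, result=5
  total=25, result=15
  total=20, result=15
  total=20, result=3

Final answer: 3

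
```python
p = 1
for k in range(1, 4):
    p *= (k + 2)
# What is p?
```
Trace:
  p=1
  p=3, k=1
  p=12, k=2
  p=60, k=3

Final answer: 60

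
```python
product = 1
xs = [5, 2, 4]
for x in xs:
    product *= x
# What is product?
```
Trace:
  product=1
  product=5, x=5
  product=10, x=2
  product=40, x=4

Final answer: 40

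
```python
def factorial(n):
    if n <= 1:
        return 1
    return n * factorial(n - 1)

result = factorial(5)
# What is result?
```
Call trace:
factorial(n=5)
  factorial(n=4)
    factorial(n=3)
      factorial(n=2)
        factorial(n=1)
        -> return 1
      -> return 2
    -> return 6
  -> return 24
-> return 120

Final answer: 120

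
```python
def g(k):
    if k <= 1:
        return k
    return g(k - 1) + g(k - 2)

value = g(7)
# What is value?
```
Call trace (a repeated sub-call is expanded the first time; later identical calls just restate its return value):
g(k=7)
  g(k=6)
    g(k=5)
      g(k=4)
        g(k=3)
          g(k=2)
            g(k=1)
            -> return 1
            g(k=0)
            -> return 0
          -> return 1
          g(k=1)
          -> return 1
        -> return 2
        g(k=2) -> return 1  (same call as traced above)
      -> return 3
      g(k=3) -> return 2  (same call as traced above)
    -> return 5
    g(k=4) -> return 3  (same call as traced above)
  -> return 8
  g(k=5) -> return 5  (same call as traced above)
-> return 13

Final answer: 13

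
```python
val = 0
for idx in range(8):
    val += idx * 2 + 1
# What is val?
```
Trace:
  val=0
  val=1, idx=0
  val=4, idx=1
  val=9, idx=2
  val=16, idx=3
  val=25, idx=4
  val=36, idx=5
  val=49, idx=6
  val=64, idx=7

Final answer: 64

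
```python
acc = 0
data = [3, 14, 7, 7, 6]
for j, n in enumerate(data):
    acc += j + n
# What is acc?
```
Trace:
  acc=0
  acc=3, j=0, n=3
  acc=18, j=1, n=14
  acc=27, j=2, n=7
  acc=37, j=3, n=7
  acc=47, j=4, n=6

Final answer: 47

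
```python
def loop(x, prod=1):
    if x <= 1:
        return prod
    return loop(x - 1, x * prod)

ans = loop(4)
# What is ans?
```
Call trace:
loop(x=4, prod=1)
  loop(x=3, prod=4)
    loop(x=2, prod=12)
      loop(x=1, prod=24)
      -> return 24
    -> return 24
  -> return 24
-> return 24

Final answer: 24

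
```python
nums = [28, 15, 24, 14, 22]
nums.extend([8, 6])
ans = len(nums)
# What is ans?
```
Trace:
  nums=[28, 15, 24, 14, 22]
  nums=[28, 15, 24, 14, 22, 8, 6]
  nums=[28, 15, 24, 14, 22, 8, 6], ans=7

Final answer: 7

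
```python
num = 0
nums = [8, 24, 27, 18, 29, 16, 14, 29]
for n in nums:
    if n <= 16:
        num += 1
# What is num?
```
Trace:
  num=0
  num=1, n=8
  num=1, n=24
  num=1, n=27
  num=1, n=18
  num=1, n=29
  num=2, n=16
  num=3, n=14
  num=3, n=29

Final answer: 3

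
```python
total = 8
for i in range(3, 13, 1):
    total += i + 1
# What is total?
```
Trace:
  total=8
  total=12, i=3
  total=17, i=4
  total=23, i=5
  total=30, i=6
  total=38, i=7
  total=47, i=8
  total=57, i=9
  total=68, i=10
  total=80, i=11
  total=93, i=12

Final answer: 93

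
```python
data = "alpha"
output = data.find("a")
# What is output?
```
Trace:
  data='alpha'
  data='alpha', output=0

Final answer: 0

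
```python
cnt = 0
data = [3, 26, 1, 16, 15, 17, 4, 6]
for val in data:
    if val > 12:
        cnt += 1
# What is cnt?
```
Trace:
  cnt=0
  cnt=0, val=3
  cnt=1, val=26
  cnt=1, val=1
  cnt=2, val=16
  cnt=3, val=15
  cnt=4, val=17
  cnt=4, val=4
  cnt=4, val=6

Final answer: 4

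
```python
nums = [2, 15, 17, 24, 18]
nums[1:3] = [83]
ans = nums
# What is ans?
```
Trace:
  nums=[2, 15, 17, 24, 18]
  nums=[2, 83, 24, 18]
  nums=[2, 83, 24, 18], ans=[2, 83, 24, 18]

Final answer: [2, 83, 24, 18]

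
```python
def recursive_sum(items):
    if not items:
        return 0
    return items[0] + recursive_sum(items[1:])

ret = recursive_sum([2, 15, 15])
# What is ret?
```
Call trace:
recursive_sum(items=[2, 15, 15])
  recursive_sum(items=[15, 15])
    recursive_sum(items=[15])
      recursive_sum(items=[])
      -> return 0
    -> return 15
  -> return 30
-> return 32

Final answer: 32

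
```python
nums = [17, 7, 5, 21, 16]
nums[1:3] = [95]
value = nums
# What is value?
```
Trace:
  nums=[17, 7, 5, 21, 16]
  nums=[17, 95, 21, 16]
  nums=[17, 95, 21, 16], value=[17, 95, 21, 16]

Final answer: [17, 95, 21, 16]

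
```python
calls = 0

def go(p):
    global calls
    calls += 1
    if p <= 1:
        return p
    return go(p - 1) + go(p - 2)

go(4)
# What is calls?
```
Call trace (a repeated sub-call is expanded the first time; later identical calls just restate its return value):
go(p=4)
  go(p=3)
    go(p=2)
      go(p=1)
      -> return 1
      go(p=0)
      -> return 0
    -> return 1
    go(p=1)
    -> return 1
  -> return 2
  go(p=2) -> return 1  (same call as traced above)
-> return 3

calls is incremented once per call, so count the calls in each subtree. Let C(p) = number of calls made by go(p).
C(0) = C(1) = 1 (base case, no recursion); C(p) = 1 + C(p - 1) + C(p - 2) otherwise.
C(2) = 1 + C(1) + C(0) = 1 + 1 + 1 = 3
C(3) = 1 + C(2) + C(1) = 1 + 3 + 1 = 5
C(4) = 1 + C(3) + C(2) = 1 + 5 + 3 = 9
calls = C(4) = 9

Final answer: 9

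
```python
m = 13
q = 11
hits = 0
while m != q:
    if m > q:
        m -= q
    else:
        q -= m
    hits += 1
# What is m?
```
Trace:
  m=13
  m=13, q=11
  m=13, q=11, hits=0
  m=2, q=11, hits=1
  m=2, q=9, hits=2
  m=2, q=7, hits=3
  m=2, q=5, hits=4
  m=2, q=3, hits=5
  m=2, q=1, hits=6
  m=1, q=1, hits=7

Final answer: 1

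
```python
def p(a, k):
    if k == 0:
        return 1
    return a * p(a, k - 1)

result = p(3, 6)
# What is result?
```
Call trace:
p(a=3, k=6)
  p(a=3, k=5)
    p(a=3, k=4)
      p(a=3, k=3)
        p(a=3, k=2)
          p(a=3, k=1)
            p(a=3, k=0)
            -> return 1
          -> return 3
        -> return 9
      -> return 27
    -> return 81
  -> return 243
-> return 729

Final answer: 729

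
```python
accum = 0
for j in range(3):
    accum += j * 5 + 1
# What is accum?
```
Trace:
  accum=0
  accum=1, j=0
  accum=7, j=1
  accum=18, j=2

Final answer: 18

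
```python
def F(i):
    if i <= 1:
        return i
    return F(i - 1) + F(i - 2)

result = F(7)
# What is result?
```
Call trace (a repeated sub-call is expanded the first time; later identical calls just restate its return value):
F(i=7)
  F(i=6)
    F(i=5)
      F(i=4)
        F(i=3)
          F(i=2)
            F(i=1)
            -> return 1
            F(i=0)
            -> return 0
          -> return 1
          F(i=1)
          -> return 1
        -> return 2
        F(i=2) -> return 1  (same call as traced above)
      -> return 3
      F(i=3) -> return 2  (same call as traced above)
    -> return 5
    F(i=4) -> return 3  (same call as traced above)
  -> return 8
  F(i=5) -> return 5  (same call as traced above)
-> return 13

Final answer: 13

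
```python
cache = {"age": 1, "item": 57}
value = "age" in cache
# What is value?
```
Trace:
  cache={'age': 1, 'item': 57}
  cache={'age': 1, 'item': 57}, value=True

Final answer: True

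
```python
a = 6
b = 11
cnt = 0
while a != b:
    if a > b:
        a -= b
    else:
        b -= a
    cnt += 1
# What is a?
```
Trace:
  a=6
  a=6, b=11
  a=6, b=11, cnt=0
  a=6, b=5, cnt=1
  a=1, b=5, cnt=2
  a=1, b=4, cnt=3
  a=1, b=3, cnt=4
  a=1, b=2, cnt=5
  a=1, b=1, cnt=6

Final answer: 1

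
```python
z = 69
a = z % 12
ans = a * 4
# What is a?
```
Trace:
  z=69
  z=69, a=9
  z=69, a=9, ans=36

Final answer: 9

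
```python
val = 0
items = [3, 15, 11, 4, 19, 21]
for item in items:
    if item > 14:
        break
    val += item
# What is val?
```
Trace:
  val=0
  val=3, item=3
  val=3, item=15

Final answer: 3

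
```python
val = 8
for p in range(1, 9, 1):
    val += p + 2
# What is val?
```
Trace:
  val=8
  val=11, p=1
  val=15, p=2
  val=20, p=3
  val=26, p=4
  val=33, p=5
  val=41, p=6
  val=50, p=7
  val=60, p=8

Final answer: 60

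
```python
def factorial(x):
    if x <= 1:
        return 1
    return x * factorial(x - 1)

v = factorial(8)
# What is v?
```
Call trace:
factorial(x=8)
  factorial(x=7)
    factorial(x=6)
      factorial(x=5)
        factorial(x=4)
          factorial(x=3)
            factorial(x=2)
              factorial(x=1)
              -> return 1
            -> return 2
          -> return 6
        -> return 24
      -> return 120
    -> return 720
  -> return 5040
-> return 40320

Final answer: 40320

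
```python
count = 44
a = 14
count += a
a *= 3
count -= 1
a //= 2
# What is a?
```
Trace:
  count=44
  count=44, a=14
  count=58, a=14
  count=58, a=42
  count=57, a=42
  count=57, a=21

Final answer: 21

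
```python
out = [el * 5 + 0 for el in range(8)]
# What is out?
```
Trace:
  el=0
  el=1
  el=2
  el=3
  el=4
  el=5
  el=6
  el=7
  out=[0, 5, 10, 15, 20, 25, 30, 35]

Final answer: [0, 5, 10, 15, 20, 25, 30, 35]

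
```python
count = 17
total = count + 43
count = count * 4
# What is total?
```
Trace:
  count=17
  count=17, total=60
  count=68, total=60

Final answer: 60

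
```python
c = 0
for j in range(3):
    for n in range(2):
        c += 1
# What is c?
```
Trace:
  c=0
  c=1, j=0, n=0
  c=2, j=0, n=1
  c=3, j=1, n=0
  c=4, j=1, n=1
  c=5, j=2, n=0
  c=6, j=2, n=1

Final answer: 6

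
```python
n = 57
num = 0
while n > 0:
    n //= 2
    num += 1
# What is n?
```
Trace:
  n=57
  n=57, num=0
  n=28, num=1
  n=14, num=2
  n=7, num=3
  n=3, num=4
  n=1, num=5
  n=0, num=6

Final answer: 0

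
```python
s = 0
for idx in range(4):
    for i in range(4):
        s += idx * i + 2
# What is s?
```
Trace:
  s=0
  s=2, idx=0, i=0
  s=4, idx=0, i=1
  s=6, idx=0, i=2
  s=8, idx=0, i=3
  s=10, idx=1, i=0
  s=13, idx=1, i=1
  s=17, idx=1, i=2
  s=22, idx=1, i=3
  s=24, idx=2, i=0
  s=28, idx=2, i=1
  s=34, idx=2, i=2
  s=42, idx=2, i=3
  s=44, idx=3, i=0
  s=49, idx=3, i=1
  s=57, idx=3, i=2
  s=68, idx=3, i=3

Final answer: 68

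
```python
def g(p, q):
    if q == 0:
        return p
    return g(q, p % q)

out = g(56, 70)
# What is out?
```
Call trace:
g(p=56, q=70)
  g(p=70, q=56)
    g(p=56, q=14)
      g(p=14, q=0)
      -> return 14
    -> return 14
  -> return 14
-> return 14

Final answer: 14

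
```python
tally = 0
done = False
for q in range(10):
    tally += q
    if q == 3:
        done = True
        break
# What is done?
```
Trace:
  tally=0
  tally=0, done=False
  tally=0, done=False, q=0
  tally=1, done=False, q=1
  tally=3, done=False, q=2
  tally=6, done=True, q=3

Final answer: True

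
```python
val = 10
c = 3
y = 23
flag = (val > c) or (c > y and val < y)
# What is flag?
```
Trace:
  val=10
  val=10, c=3
  val=10, c=3, y=23
  val=10, c=3, y=23, flag=True

Final answer: True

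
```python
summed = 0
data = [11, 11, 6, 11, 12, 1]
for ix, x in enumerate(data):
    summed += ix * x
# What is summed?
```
Trace:
  summed=0
  summed=0, ix=0, x=11
  summed=11, ix=1, x=11
  summed=23, ix=2, x=6
  summed=56, ix=3, x=11
  summed=104, ix=4, x=12
  summed=109, ix=5, x=1

Final answer: 109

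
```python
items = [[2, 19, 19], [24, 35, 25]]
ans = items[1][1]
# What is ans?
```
Trace:
  items=[[2, 19, 19], [24, 35, 25]]
  items=[[2, 19, 19], [24, 35, 25]], ans=35

Final answer: 35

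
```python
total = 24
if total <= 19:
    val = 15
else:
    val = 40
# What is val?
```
Trace:
  total=24
  total=24, val=40

Final answer: 40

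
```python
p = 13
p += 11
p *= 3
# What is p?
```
Trace:
  p=13
  p=24
  p=72

Final answer: 72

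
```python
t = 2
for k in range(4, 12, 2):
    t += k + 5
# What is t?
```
Trace:
  t=2
  t=11, k=4
  t=22, k=6
  t=35, k=8
  t=50, k=10

Final answer: 50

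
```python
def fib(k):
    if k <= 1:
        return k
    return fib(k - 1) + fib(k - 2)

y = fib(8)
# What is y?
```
Call trace (a repeated sub-call is expanded the first time; later identical calls just restate its return value):
fib(k=8)
  fib(k=7)
    fib(k=6)
      fib(k=5)
        fib(k=4)
          fib(k=3)
            fib(k=2)
              fib(k=1)
              -> return 1
              fib(k=0)
              -> return 0
            -> return 1
            fib(k=1)
            -> return 1
          -> return 2
          fib(k=2) -> return 1  (same call as traced above)
        -> return 3
        fib(k=3) -> return 2  (same call as traced above)
      -> return 5
      fib(k=4) -> return 3  (same call as traced above)
    -> return 8
    fib(k=5) -> return 5  (same call as traced above)
  -> return 13
  fib(k=6) -> return 8  (same call as traced above)
-> return 21

Final answer: 21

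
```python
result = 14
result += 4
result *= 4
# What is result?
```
Trace:
  result=14
  result=18
  result=72

Final answer: 72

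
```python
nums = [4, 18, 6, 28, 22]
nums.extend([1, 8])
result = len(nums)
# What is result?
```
Trace:
  nums=[4, 18, 6, 28, 22]
  nums=[4, 18, 6, 28, 22, 1, 8]
  nums=[4, 18, 6, 28, 22, 1, 8], result=7

Final answer: 7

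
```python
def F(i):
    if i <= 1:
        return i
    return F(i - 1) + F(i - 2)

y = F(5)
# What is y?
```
Call trace (a repeated sub-call is expanded the first time; later identical calls just restate its return value):
F(i=5)
  F(i=4)
    F(i=3)
      F(i=2)
        F(i=1)
        -> return 1
        F(i=0)
        -> return 0
      -> return 1
      F(i=1)
      -> return 1
    -> return 2
    F(i=2) -> return 1  (same call as traced above)
  -> return 3
  F(i=3) -> return 2  (same call as traced above)
-> return 5

Final answer: 5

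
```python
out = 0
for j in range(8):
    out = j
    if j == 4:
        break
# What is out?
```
Trace:
  out=0
  out=0, j=0
  out=1, j=1
  out=2, j=2
  out=3, j=3
  out=4, j=4

Final answer: 4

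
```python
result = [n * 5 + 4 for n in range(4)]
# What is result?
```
Trace:
  n=0
  n=1
  n=2
  n=3
  result=[4, 9, 14, 19]

Final answer: [4, 9, 14, 19]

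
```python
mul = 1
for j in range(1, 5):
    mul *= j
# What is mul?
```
Trace:
  mul=1
  mul=1, j=1
  mul=2, j=2
  mul=6, j=3
  mul=24, j=4

Final answer: 24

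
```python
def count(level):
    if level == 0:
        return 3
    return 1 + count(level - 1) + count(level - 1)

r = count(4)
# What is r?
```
Call trace (a repeated sub-call is expanded the first time; later identical calls just restate its return value):
count(level=4)
  count(level=3)
    count(level=2)
      count(level=1)
        count(level=0)
        -> return 3
        count(level=0)
        -> return 3
      -> return 7
      count(level=1) -> return 7  (same call as traced above)
    -> return 15
    count(level=2) -> return 15  (same call as traced above)
  -> return 31
  count(level=3) -> return 31  (same call as traced above)
-> return 63

Final answer: 63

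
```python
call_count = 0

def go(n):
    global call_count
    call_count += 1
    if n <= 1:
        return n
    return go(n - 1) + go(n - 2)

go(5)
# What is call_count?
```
Call trace (a repeated sub-call is expanded the first time; later identical calls just restate its return value):
go(n=5)
  go(n=4)
    go(n=3)
      go(n=2)
        go(n=1)
        -> return 1
        go(n=0)
        -> return 0
      -> return 1
      go(n=1)
      -> return 1
    -> return 2
    go(n=2) -> return 1  (same call as traced above)
  -> return 3
  go(n=3) -> return 2  (same call as traced above)
-> return 5

call_count is incremented once per call, so count the calls in each subtree. Let C(n) = number of calls made by go(n).
C(0) = C(1) = 1 (base case, no recursion); C(n) = 1 + C(n - 1) + C(n - 2) otherwise.
C(2) = 1 + C(1) + C(0) = 1 + 1 + 1 = 3
C(3) = 1 + C(2) + C(1) = 1 + 3 + 1 = 5
C(4) = 1 + C(3) + C(2) = 1 + 5 + 3 = 9
C(5) = 1 + C(4) + C(3) = 1 + 9 + 5 = 15
call_count = C(5) = 15

Final answer: 15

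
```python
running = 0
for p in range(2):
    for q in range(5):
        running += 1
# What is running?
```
Trace:
  running=0
  running=1, p=0, q=0
  running=2, p=0, q=1
  running=3, p=0, q=2
  running=4, p=0, q=3
  running=5, p=0, q=4
  running=6, p=1, q=0
  running=7, p=1, q=1
  running=8, p=1, q=2
  running=9, p=1, q=3
  running=10, p=1, q=4

Final answer: 10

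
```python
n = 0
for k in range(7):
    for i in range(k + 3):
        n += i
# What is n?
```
Trace:
  n=0
  n=0, k=0, i=0
  n=1, k=0, i=1
  n=3, k=0, i=2
  n=3, k=1, i=0
  n=4, k=1, i=1
  n=6, k=1, i=2
  n=9, k=1, i=3
  n=9, k=2, i=0
  n=10, k=2, i=1
  n=12, k=2, i=2
  n=15, k=2, i=3
  n=19, k=2, i=4
  n=19, k=3, i=0
  n=20, k=3, i=1
  n=22, k=3, i=2
  n=25, k=3, i=3
  n=29, k=3, i=4
  n=34, k=3, i=5
  n=34, k=4, i=0
  n=35, k=4, i=1
  n=37, k=4, i=2
  n=40, k=4, i=3
  n=44, k=4, i=4
  n=49, k=4, i=5
  n=55, k=4, i=6
  n=55, k=5, i=0
  n=56, k=5, i=1
  n=58, k=5, i=2
  n=61, k=5, i=3
  n=65, k=5, i=4
  n=70, k=5, i=5
  n=76, k=5, i=6
  n=83, k=5, i=7
  n=83, k=6, i=0
  n=84, k=6, i=1
  n=86, k=6, i=2
  n=89, k=6, i=3
  n=93, k=6, i=4
  n=98, k=6, i=5
  n=104, k=6, i=6
  n=111, k=6, i=7
  n=119, k=6, i=8

Final answer: 119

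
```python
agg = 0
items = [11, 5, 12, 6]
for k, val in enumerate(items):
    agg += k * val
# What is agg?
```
Trace:
  agg=0
  agg=0, k=0, val=11
  agg=5, k=1, val=5
  agg=29, k=2, val=12
  agg=47, k=3, val=6

Final answer: 47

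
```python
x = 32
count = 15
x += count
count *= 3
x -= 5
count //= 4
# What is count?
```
Trace:
  x=32
  x=32, count=15
  x=47, count=15
  x=47, count=45
  x=42, count=45
  x=42, count=11

Final answer: 11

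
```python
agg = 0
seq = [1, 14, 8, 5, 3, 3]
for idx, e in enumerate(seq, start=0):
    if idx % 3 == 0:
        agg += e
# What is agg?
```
Trace:
  agg=0
  agg=1, idx=0, e=1
  agg=1, idx=1, e=14
  agg=1, idx=2, e=8
  agg=6, idx=3, e=5
  agg=6, idx=4, e=3
  agg=6, idx=5, e=3

Final answer: 6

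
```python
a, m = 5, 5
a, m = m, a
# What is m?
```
Trace:
  a=5, m=5
  a=5, m=5

Final answer: 5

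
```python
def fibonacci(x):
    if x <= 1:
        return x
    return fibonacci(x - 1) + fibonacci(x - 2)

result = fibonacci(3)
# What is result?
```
Call trace:
fibonacci(x=3)
  fibonacci(x=2)
    fibonacci(x=1)
    -> return 1
    fibonacci(x=0)
    -> return 0
  -> return 1
  fibonacci(x=1)
  -> return 1
-> return 2

Final answer: 2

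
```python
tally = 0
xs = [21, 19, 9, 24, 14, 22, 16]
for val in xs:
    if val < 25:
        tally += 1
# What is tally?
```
Trace:
  tally=0
  tally=1, val=21
  tally=2, val=19
  tally=3, val=9
  tally=4, val=24
  tally=5, val=14
  tally=6, val=22
  tally=7, val=16

Final answer: 7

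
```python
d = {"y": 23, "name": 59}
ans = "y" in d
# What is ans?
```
Trace:
  d={'y': 23, 'name': 59}
  d={'y': 23, 'name': 59}, ans=True

Final answer: True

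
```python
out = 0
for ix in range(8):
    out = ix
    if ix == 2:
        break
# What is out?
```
Trace:
  out=0
  out=0, ix=0
  out=1, ix=1
  out=2, ix=2

Final answer: 2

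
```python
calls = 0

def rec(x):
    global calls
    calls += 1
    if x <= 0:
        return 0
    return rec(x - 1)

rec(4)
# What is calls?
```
Call trace:
rec(x=4)
  rec(x=3)
    rec(x=2)
      rec(x=1)
        rec(x=0)
        -> return 0
      -> return 0
    -> return 0
  -> return 0
-> return 0

calls is incremented once per call. rec is entered once for each x = 4, 3, 2, 1, 0 (the x <= 0 call returns without recursing), i.e. 4 + 1 calls.
calls = 5

Final answer: 5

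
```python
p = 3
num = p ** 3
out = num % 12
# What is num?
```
Trace:
  p=3
  p=3, num=27
  p=3, num=27, out=3

Final answer: 27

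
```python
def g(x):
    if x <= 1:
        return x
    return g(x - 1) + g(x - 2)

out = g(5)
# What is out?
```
Call trace (a repeated sub-call is expanded the first time; later identical calls just restate its return value):
g(x=5)
  g(x=4)
    g(x=3)
      g(x=2)
        g(x=1)
        -> return 1
        g(x=0)
        -> return 0
      -> return 1
      g(x=1)
      -> return 1
    -> return 2
    g(x=2) -> return 1  (same call as traced above)
  -> return 3
  g(x=3) -> return 2  (same call as traced above)
-> return 5

Final answer: 5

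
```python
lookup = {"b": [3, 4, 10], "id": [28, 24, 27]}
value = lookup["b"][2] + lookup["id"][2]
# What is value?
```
Trace:
  lookup={'b': [3, 4, 10], 'id': [28, 24, 27]}
  lookup={'b': [3, 4, 10], 'id': [28, 24, 27]}, value=37

Final answer: 37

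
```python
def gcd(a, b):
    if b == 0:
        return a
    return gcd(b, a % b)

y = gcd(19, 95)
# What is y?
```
Call trace:
gcd(a=19, b=95)
  gcd(a=95, b=19)
    gcd(a=19, b=0)
    -> return 19
  -> return 19
-> return 19

Final answer: 19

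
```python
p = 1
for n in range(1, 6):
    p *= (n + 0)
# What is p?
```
Trace:
  p=1
  p=1, n=1
  p=2, n=2
  p=6, n=3
  p=24, n=4
  p=120, n=5

Final answer: 120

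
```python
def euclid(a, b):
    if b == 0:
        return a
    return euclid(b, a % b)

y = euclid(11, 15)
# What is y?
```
Call trace:
euclid(a=11, b=15)
  euclid(a=15, b=11)
    euclid(a=11, b=4)
      euclid(a=4, b=3)
        euclid(a=3, b=1)
          euclid(a=1, b=0)
          -> return 1
        -> return 1
      -> return 1
    -> return 1
  -> return 1
-> return 1

Final answer: 1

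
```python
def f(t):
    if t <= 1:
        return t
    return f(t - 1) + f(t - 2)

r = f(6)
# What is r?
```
Call trace (a repeated sub-call is expanded the first time; later identical calls just restate its return value):
f(t=6)
  f(t=5)
    f(t=4)
      f(t=3)
        f(t=2)
          f(t=1)
          -> return 1
          f(t=0)
          -> return 0
        -> return 1
        f(t=1)
        -> return 1
      -> return 2
      f(t=2) -> return 1  (same call as traced above)
    -> return 3
    f(t=3) -> return 2  (same call as traced above)
  -> return 5
  f(t=4) -> return 3  (same call as traced above)
-> return 8

Final answer: 8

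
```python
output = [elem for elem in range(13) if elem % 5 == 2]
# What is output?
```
Trace:
  elem=0
  elem=1
  elem=2
  elem=3
  elem=4
  elem=5
  elem=6
  elem=7
  elem=8
  elem=9
  elem=10
  elem=11
  elem=12
  output=[2, 7, 12]

Final answer: [2, 7, 12]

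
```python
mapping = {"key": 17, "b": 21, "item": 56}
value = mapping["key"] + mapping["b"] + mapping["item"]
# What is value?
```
Trace:
  mapping={'key': 17, 'b': 21, 'item': 56}
  mapping={'key': 17, 'b': 21, 'item': 56}, value=94

Final answer: 94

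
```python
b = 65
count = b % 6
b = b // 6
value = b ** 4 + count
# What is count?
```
Trace:
  b=65
  b=65, count=5
  b=10, count=5
  b=10, count=5, value=10005

Final answer: 5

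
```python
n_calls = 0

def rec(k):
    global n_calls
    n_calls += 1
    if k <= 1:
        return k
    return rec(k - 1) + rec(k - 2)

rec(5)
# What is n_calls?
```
Call trace (a repeated sub-call is expanded the first time; later identical calls just restate its return value):
rec(k=5)
  rec(k=4)
    rec(k=3)
      rec(k=2)
        rec(k=1)
        -> return 1
        rec(k=0)
        -> return 0
      -> return 1
      rec(k=1)
      -> return 1
    -> return 2
    rec(k=2) -> return 1  (same call as traced above)
  -> return 3
  rec(k=3) -> return 2  (same call as traced above)
-> return 5

n_calls is incremented once per call, so count the calls in each subtree. Let C(k) = number of calls made by rec(k).
C(0) = C(1) = 1 (base case, no recursion); C(k) = 1 + C(k - 1) + C(k - 2) otherwise.
C(2) = 1 + C(1) + C(0) = 1 + 1 + 1 = 3
C(3) = 1 + C(2) + C(1) = 1 + 3 + 1 = 5
C(4) = 1 + C(3) + C(2) = 1 + 5 + 3 = 9
C(5) = 1 + C(4) + C(3) = 1 + 9 + 5 = 15
n_calls = C(5) = 15

Final answer: 15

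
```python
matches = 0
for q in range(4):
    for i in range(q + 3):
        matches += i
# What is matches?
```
Trace:
  matches=0
  matches=0, q=0, i=0
  matches=1, q=0, i=1
  matches=3, q=0, i=2
  matches=3, q=1, i=0
  matches=4, q=1, i=1
  matches=6, q=1, i=2
  matches=9, q=1, i=3
  matches=9, q=2, i=0
  matches=10, q=2, i=1
  matches=12, q=2, i=2
  matches=15, q=2, i=3
  matches=19, q=2, i=4
  matches=19, q=3, i=0
  matches=20, q=3, i=1
  matches=22, q=3, i=2
  matches=25, q=3, i=3
  matches=29, q=3, i=4
  matches=34, q=3, i=5

Final answer: 34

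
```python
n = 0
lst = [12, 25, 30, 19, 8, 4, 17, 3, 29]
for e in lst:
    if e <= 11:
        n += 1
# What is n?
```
Trace:
  n=0
  n=0, e=12
  n=0, e=25
  n=0, e=30
  n=0, e=19
  n=1, e=8
  n=2, e=4
  n=2, e=17
  n=3, e=3
  n=3, e=29

Final answer: 3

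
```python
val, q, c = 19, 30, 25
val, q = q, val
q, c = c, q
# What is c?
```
Trace:
  val=19, q=30, c=25
  val=30, q=19, c=25
  val=30, q=25, c=19

Final answer: 19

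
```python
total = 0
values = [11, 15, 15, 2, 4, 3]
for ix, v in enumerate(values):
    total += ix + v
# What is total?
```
Trace:
  total=0
  total=11, ix=0, v=11
  total=27, ix=1, v=15
  total=44, ix=2, v=15
  total=49, ix=3, v=2
  total=57, ix=4, v=4
  total=65, ix=5, v=3

Final answer: 65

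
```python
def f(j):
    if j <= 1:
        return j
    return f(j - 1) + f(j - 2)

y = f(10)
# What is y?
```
Call trace (a repeated sub-call is expanded the first time; later identical calls just restate its return value):
f(j=10)
  f(j=9)
    f(j=8)
      f(j=7)
        f(j=6)
          f(j=5)
            f(j=4)
              f(j=3)
                f(j=2)
                  f(j=1)
                  -> return 1
                  f(j=0)
                  -> return 0
                -> return 1
                f(j=1)
                -> return 1
              -> return 2
              f(j=2) -> return 1  (same call as traced above)
            -> return 3
            f(j=3) -> return 2  (same call as traced above)
          -> return 5
          f(j=4) -> return 3  (same call as traced above)
        -> return 8
        f(j=5) -> return 5  (same call as traced above)
      -> return 13
      f(j=6) -> return 8  (same call as traced above)
    -> return 21
    f(j=7) -> return 13  (same call as traced above)
  -> return 34
  f(j=8) -> return 21  (same call as traced above)
-> return 55

Final answer: 55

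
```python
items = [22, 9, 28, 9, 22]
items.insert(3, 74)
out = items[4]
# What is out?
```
Trace:
  items=[22, 9, 28, 9, 22]
  items=[22, 9, 28, 74, 9, 22]
  items=[22, 9, 28, 74, 9, 22], out=9

Final answer: 9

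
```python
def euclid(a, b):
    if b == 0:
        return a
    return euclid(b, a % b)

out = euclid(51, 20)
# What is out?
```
Call trace:
euclid(a=51, b=20)
  euclid(a=20, b=11)
    euclid(a=11, b=9)
      euclid(a=9, b=2)
        euclid(a=2, b=1)
          euclid(a=1, b=0)
          -> return 1
        -> return 1
      -> return 1
    -> return 1
  -> return 1
-> return 1

Final answer: 1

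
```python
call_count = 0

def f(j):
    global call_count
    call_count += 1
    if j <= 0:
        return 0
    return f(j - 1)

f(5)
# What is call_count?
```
Call trace:
f(j=5)
  f(j=4)
    f(j=3)
      f(j=2)
        f(j=1)
          f(j=0)
          -> return 0
        -> return 0
      -> return 0
    -> return 0
  -> return 0
-> return 0

call_count is incremented once per call. f is entered once for each j = 5, 4, 3, 2, 1, 0 (the j <= 0 call returns without recursing), i.e. 5 + 1 calls.
call_count = 6

Final answer: 6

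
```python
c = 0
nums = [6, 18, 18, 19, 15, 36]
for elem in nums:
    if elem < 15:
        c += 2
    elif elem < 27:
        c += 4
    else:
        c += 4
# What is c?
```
Trace:
  c=0
  c=2, elem=6
  c=6, elem=18
  c=10, elem=18
  c=14, elem=19
  c=18, elem=15
  c=22, elem=36

Final answer: 22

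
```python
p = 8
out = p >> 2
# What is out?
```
Trace:
  p=8
  p=8, out=2

Final answer: 2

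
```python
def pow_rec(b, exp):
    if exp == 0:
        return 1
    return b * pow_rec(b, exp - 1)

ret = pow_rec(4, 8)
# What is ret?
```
Call trace:
pow_rec(b=4, exp=8)
  pow_rec(b=4, exp=7)
    pow_rec(b=4, exp=6)
      pow_rec(b=4, exp=5)
        pow_rec(b=4, exp=4)
          pow_rec(b=4, exp=3)
            pow_rec(b=4, exp=2)
              pow_rec(b=4, exp=1)
                pow_rec(b=4, exp=0)
                -> return 1
              -> return 4
            -> return 16
          -> return 64
        -> return 256
      -> return 1024
    -> return 4096
  -> return 16384
-> return 65536

Final answer: 65536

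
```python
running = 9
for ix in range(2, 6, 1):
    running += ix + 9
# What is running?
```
Trace:
  running=9
  running=20, ix=2
  running=32, ix=3
  running=45, ix=4
  running=59, ix=5

Final answer: 59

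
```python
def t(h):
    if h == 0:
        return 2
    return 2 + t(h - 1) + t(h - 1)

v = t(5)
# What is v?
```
Call trace (a repeated sub-call is expanded the first time; later identical calls just restate its return value):
t(h=5)
  t(h=4)
    t(h=3)
      t(h=2)
        t(h=1)
          t(h=0)
          -> return 2
          t(h=0)
          -> return 2
        -> return 6
        t(h=1) -> return 6  (same call as traced above)
      -> return 14
      t(h=2) -> return 14  (same call as traced above)
    -> return 30
    t(h=3) -> return 30  (same call as traced above)
  -> return 62
  t(h=4) -> return 62  (same call as traced above)
-> return 126

Final answer: 126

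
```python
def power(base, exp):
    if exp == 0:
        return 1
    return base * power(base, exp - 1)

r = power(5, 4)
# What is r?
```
Call trace:
power(base=5, exp=4)
  power(base=5, exp=3)
    power(base=5, exp=2)
      power(base=5, exp=1)
        power(base=5, exp=0)
        -> return 1
      -> return 5
    -> return 25
  -> return 125
-> return 625

Final answer: 625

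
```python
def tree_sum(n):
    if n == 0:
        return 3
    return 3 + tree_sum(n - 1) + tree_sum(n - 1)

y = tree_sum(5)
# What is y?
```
Call trace (a repeated sub-call is expanded the first time; later identical calls just restate its return value):
tree_sum(n=5)
  tree_sum(n=4)
    tree_sum(n=3)
      tree_sum(n=2)
        tree_sum(n=1)
          tree_sum(n=0)
          -> return 3
          tree_sum(n=0)
          -> return 3
        -> return 9
        tree_sum(n=1) -> return 9  (same call as traced above)
      -> return 21
      tree_sum(n=2) -> return 21  (same call as traced above)
    -> return 45
    tree_sum(n=3) -> return 45  (same call as traced above)
  -> return 93
  tree_sum(n=4) -> return 93  (same call as traced above)
-> return 189

Final answer: 189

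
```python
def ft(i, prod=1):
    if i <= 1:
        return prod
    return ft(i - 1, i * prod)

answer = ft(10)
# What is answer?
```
Call trace:
ft(i=10, prod=1)
  ft(i=9, prod=10)
    ft(i=8, prod=90)
      ft(i=7, prod=720)
        ft(i=6, prod=5040)
          ft(i=5, prod=30240)
            ft(i=4, prod=151200)
              ft(i=3, prod=604800)
                ft(i=2, prod=1814400)
                  ft(i=1, prod=3628800)
                  -> return 3628800
                -> return 3628800
              -> return 3628800
            -> return 3628800
          -> return 3628800
        -> return 3628800
      -> return 3628800
    -> return 3628800
  -> return 3628800
-> return 3628800

Final answer: 3628800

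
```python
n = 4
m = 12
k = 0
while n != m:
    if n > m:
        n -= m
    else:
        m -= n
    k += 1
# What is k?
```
Trace:
  n=4
  n=4, m=12
  n=4, m=12, k=0
  n=4, m=8, k=1
  n=4, m=4, k=2

Final answer: 2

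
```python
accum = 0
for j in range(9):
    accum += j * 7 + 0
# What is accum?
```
Trace:
  accum=0
  accum=0, j=0
  accum=7, j=1
  accum=21, j=2
  accum=42, j=3
  accum=70, j=4
  accum=105, j=5
  accum=147, j=6
  accum=196, j=7
  accum=252, j=8

Final answer: 252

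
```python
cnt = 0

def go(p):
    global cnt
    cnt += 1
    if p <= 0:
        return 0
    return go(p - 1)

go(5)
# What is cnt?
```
Call trace:
go(p=5)
  go(p=4)
    go(p=3)
      go(p=2)
        go(p=1)
          go(p=0)
          -> return 0
        -> return 0
      -> return 0
    -> return 0
  -> return 0
-> return 0

cnt is incremented once per call. go is entered once for each p = 5, 4, 3, 2, 1, 0 (the p <= 0 call returns without recursing), i.e. 5 + 1 calls.
cnt = 6

Final answer: 6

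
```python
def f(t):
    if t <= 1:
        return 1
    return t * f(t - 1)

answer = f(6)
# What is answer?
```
Call trace:
f(t=6)
  f(t=5)
    f(t=4)
      f(t=3)
        f(t=2)
          f(t=1)
          -> return 1
        -> return 2
      -> return 6
    -> return 24
  -> return 120
-> return 720

Final answer: 720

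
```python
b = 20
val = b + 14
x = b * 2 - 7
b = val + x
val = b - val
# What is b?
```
Trace:
  b=20
  b=20, val=34
  b=20, val=34, x=33
  b=67, val=34, x=33
  b=67, val=33, x=33

Final answer: 67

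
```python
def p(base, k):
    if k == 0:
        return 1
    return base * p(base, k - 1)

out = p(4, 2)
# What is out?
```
Call trace:
p(base=4, k=2)
  p(base=4, k=1)
    p(base=4, k=0)
    -> return 1
  -> return 4
-> return 16

Final answer: 16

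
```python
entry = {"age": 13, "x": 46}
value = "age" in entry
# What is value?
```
Trace:
  entry={'age': 13, 'x': 46}
  entry={'age': 13, 'x': 46}, value=True

Final answer: True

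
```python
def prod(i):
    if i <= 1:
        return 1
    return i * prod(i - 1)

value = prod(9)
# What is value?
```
Call trace:
prod(i=9)
  prod(i=8)
    prod(i=7)
      prod(i=6)
        prod(i=5)
          prod(i=4)
            prod(i=3)
              prod(i=2)
                prod(i=1)
                -> return 1
              -> return 2
            -> return 6
          -> return 24
        -> return 120
      -> return 720
    -> return 5040
  -> return 40320
-> return 362880

Final answer: 362880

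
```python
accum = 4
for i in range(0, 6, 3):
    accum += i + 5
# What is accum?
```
Trace:
  accum=4
  accum=9, i=0
  accum=17, i=3

Final answer: 17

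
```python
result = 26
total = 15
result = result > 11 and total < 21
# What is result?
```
Trace:
  result=26
  result=26, total=15
  result=True, total=15

Final answer: True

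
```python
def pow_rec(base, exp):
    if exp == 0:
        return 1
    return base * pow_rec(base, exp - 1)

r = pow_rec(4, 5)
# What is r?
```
Call trace:
pow_rec(base=4, exp=5)
  pow_rec(base=4, exp=4)
    pow_rec(base=4, exp=3)
      pow_rec(base=4, exp=2)
        pow_rec(base=4, exp=1)
          pow_rec(base=4, exp=0)
          -> return 1
        -> return 4
      -> return 16
    -> return 64
  -> return 256
-> return 1024

Final answer: 1024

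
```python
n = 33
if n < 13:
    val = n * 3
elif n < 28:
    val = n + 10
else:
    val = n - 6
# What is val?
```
Trace:
  n=33
  n=33, val=27

Final answer: 27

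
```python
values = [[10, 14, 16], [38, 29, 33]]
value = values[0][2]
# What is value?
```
Trace:
  values=[[10, 14, 16], [38, 29, 33]]
  values=[[10, 14, 16], [38, 29, 33]], value=16

Final answer: 16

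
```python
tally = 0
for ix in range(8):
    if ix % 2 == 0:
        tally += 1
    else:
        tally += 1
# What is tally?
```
Trace:
  tally=0
  tally=1, ix=0
  tally=2, ix=1
  tally=3, ix=2
  tally=4, ix=3
  tally=5, ix=4
  tally=6, ix=5
  tally=7, ix=6
  tally=8, ix=7

Final answer: 8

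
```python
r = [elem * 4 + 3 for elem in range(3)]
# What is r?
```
Trace:
  elem=0
  elem=1
  elem=2
  r=[3, 7, 11]

Final answer: [3, 7, 11]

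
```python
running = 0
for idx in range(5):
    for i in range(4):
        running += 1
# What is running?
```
Trace:
  running=0
  running=1, idx=0, i=0
  running=2, idx=0, i=1
  running=3, idx=0, i=2
  running=4, idx=0, i=3
  running=5, idx=1, i=0
  running=6, idx=1, i=1
  running=7, idx=1, i=2
  running=8, idx=1, i=3
  running=9, idx=2, i=0
  running=10, idx=2, i=1
  running=11, idx=2, i=2
  running=12, idx=2, i=3
  running=13, idx=3, i=0
  running=14, idx=3, i=1
  running=15, idx=3, i=2
  running=16, idx=3, i=3
  running=17, idx=4, i=0
  running=18, idx=4, i=1
  running=19, idx=4, i=2
  running=20, idx=4, i=3

Final answer: 20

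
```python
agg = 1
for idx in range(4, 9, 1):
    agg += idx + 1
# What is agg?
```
Trace:
  agg=1
  agg=6, idx=4
  agg=12, idx=5
  agg=19, idx=6
  agg=27, idx=7
  agg=36, idx=8

Final answer: 36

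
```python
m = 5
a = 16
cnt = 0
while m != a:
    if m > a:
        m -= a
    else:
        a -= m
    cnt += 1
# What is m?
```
Trace:
  m=5
  m=5, a=16
  m=5, a=16, cnt=0
  m=5, a=11, cnt=1
  m=5, a=6, cnt=2
  m=5, a=1, cnt=3
  m=4, a=1, cnt=4
  m=3, a=1, cnt=5
  m=2, a=1, cnt=6
  m=1, a=1, cnt=7

Final answer: 1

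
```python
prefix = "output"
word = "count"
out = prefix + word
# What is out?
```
Trace:
  prefix='output'
  prefix='output', word='count'
  prefix='output', word='count', out='outputcount'

Final answer: 'outputcount'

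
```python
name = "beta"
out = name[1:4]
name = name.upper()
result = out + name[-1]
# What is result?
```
Trace:
  name='beta'
  name='beta', out='eta'
  name='BETA', out='eta'
  name='BETA', out='eta', result='etaA'

Final answer: 'etaA'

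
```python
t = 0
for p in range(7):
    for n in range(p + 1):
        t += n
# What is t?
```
Trace:
  t=0
  t=0, p=0, n=0
  t=0, p=1, n=0
  t=1, p=1, n=1
  t=1, p=2, n=0
  t=2, p=2, n=1
  t=4, p=2, n=2
  t=4, p=3, n=0
  t=5, p=3, n=1
  t=7, p=3, n=2
  t=10, p=3, n=3
  t=10, p=4, n=0
  t=11, p=4, n=1
  t=13, p=4, n=2
  t=16, p=4, n=3
  t=20, p=4, n=4
  t=20, p=5, n=0
  t=21, p=5, n=1
  t=23, p=5, n=2
  t=26, p=5, n=3
  t=30, p=5, n=4
  t=35, p=5, n=5
  t=35, p=6, n=0
  t=36, p=6, n=1
  t=38, p=6, n=2
  t=41, p=6, n=3
  t=45, p=6, n=4
  t=50, p=6, n=5
  t=56, p=6, n=6

Final answer: 56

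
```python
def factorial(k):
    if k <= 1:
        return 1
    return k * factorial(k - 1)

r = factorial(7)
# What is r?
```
Call trace:
factorial(k=7)
  factorial(k=6)
    factorial(k=5)
      factorial(k=4)
        factorial(k=3)
          factorial(k=2)
            factorial(k=1)
            -> return 1
          -> return 2
        -> return 6
      -> return 24
    -> return 120
  -> return 720
-> return 5040

Final answer: 5040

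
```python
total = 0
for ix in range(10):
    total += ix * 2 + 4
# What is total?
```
Trace:
  total=0
  total=4, ix=0
  total=10, ix=1
  total=18, ix=2
  total=28, ix=3
  total=40, ix=4
  total=54, ix=5
  total=70, ix=6
  total=88, ix=7
  total=108, ix=8
  total=130, ix=9

Final answer: 130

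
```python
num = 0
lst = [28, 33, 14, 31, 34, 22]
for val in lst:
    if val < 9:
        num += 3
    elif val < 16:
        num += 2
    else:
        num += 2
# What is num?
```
Trace:
  num=0
  num=2, val=28
  num=4, val=33
  num=6, val=14
  num=8, val=31
  num=10, val=34
  num=12, val=22

Final answer: 12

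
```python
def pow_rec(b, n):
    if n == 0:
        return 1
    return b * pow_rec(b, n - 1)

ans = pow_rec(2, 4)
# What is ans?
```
Call trace:
pow_rec(b=2, n=4)
  pow_rec(b=2, n=3)
    pow_rec(b=2, n=2)
      pow_rec(b=2, n=1)
        pow_rec(b=2, n=0)
        -> return 1
      -> return 2
    -> return 4
  -> return 8
-> return 16

Final answer: 16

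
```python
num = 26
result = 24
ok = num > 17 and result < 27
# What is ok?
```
Trace:
  num=26
  num=26, result=24
  num=26, result=24, ok=True

Final answer: True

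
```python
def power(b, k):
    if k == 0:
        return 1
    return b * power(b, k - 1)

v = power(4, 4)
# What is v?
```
Call trace:
power(b=4, k=4)
  power(b=4, k=3)
    power(b=4, k=2)
      power(b=4, k=1)
        power(b=4, k=0)
        -> return 1
      -> return 4
    -> return 16
  -> return 64
-> return 256

Final answer: 256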